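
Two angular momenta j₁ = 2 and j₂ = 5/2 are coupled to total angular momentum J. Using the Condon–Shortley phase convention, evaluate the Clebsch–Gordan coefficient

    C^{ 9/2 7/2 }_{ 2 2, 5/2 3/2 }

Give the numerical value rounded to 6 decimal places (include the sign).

triangle: 0!·4!·5!/10! = 2880/3628800
(j±m)!: 4!·0!·4!·1!·8!·1! = 23224320
prefactor² = (2J+1)·Δ·N² = 184320
  k=0: +1/(0!·0!·0!·4!·4!·1!) = 1/576
Σ = 1/576  ⇒  CG² = 184320·1/576² = 5/9
CG = +√(5/9) = +0.745356

+0.745356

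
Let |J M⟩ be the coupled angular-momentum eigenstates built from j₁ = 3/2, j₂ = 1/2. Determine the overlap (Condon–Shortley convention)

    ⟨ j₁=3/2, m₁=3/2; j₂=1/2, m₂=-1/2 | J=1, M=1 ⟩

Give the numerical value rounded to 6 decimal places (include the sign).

√[3·1!2!0!/4! · 3!0!0!1!2!0!] = √(3)
  +(−1)^0/∏(0,1,0,0,2,0)! = 1/2  (running 1/2)
⟨..|..⟩ = √(3)·(1/2) = +0.866025

+0.866025  (= +√(3/4))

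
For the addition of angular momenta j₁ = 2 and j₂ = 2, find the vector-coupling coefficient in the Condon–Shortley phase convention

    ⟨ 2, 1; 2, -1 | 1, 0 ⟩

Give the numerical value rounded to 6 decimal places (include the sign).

-0.316228

√[3·3!1!1!/6! · 3!1!1!3!1!1!] = √(9/10)
  +(−1)^0/∏(0,3,1,1,0,0)! = 1/6  (running 1/6)
  +(−1)^1/∏(1,2,0,0,1,1)! = -1/2  (running -1/3)
⟨..|..⟩ = √(9/10)·(-1/3) = -0.316228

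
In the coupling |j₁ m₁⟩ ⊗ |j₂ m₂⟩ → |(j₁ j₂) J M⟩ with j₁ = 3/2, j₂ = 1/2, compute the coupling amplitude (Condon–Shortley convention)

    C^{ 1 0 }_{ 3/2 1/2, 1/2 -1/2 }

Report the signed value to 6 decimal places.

triangle: 1!·2!·0!/4! = 2/24
(j±m)!: 2!·1!·0!·1!·1!·1! = 2
prefactor² = (2J+1)·Δ·N² = 1/2
  k=0: +1/(0!·1!·1!·0!·1!·0!) = 1
Σ = 1  ⇒  CG² = 1/2·1² = 1/2
CG = +√(1/2) = +0.707107

+0.707107  (= +√(1/2))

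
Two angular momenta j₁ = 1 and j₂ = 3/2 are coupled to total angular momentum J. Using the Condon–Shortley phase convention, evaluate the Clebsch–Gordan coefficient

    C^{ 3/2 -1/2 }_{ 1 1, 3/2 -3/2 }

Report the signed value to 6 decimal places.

√[4·1!1!2!/5! · 2!0!0!3!1!2!] = √(8/5)
  +(−1)^0/∏(0,1,0,0,1,2)! = 1/2  (running 1/2)
⟨..|..⟩ = √(8/5)·(1/2) = +0.632456

+0.632456  (= +√(2/5))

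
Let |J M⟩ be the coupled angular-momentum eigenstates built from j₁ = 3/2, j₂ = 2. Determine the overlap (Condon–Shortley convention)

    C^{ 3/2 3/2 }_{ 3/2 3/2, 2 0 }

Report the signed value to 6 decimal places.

√[4·2!1!2!/6! · 3!0!2!2!3!0!] = √(16/5)
  +(−1)^0/∏(0,2,0,2,1,0)! = 1/4  (running 1/4)
⟨..|..⟩ = √(16/5)·(1/4) = +0.447214

+0.447214  (= +√(1/5))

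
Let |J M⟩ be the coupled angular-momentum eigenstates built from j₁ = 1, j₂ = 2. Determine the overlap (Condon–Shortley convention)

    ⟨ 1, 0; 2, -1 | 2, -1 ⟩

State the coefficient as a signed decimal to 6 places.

j₁+j₂−J=1  J+j₁−j₂=1  J−j₁+j₂=3  j₁+j₂+J+1=6
(j₁±m₁, j₂±m₂, J±M) = (1,1,1,3,1,3)
P² = 3/2
sum k=0..1:
  [0] +1/2 = 1/2
  [1] −1/6 = -1/6
S = 1/3
C² = P²·S² = 1/6 ; C = +0.408248

+√(1/6) = +0.408248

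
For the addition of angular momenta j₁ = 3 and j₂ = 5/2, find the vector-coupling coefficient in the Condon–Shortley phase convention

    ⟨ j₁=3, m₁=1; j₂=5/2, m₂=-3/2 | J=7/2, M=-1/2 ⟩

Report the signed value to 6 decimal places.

+√(8/63) = +0.356348

√[8·2!4!3!/10! · 4!2!1!4!3!4!] = √(18432/175)
  +(−1)^0/∏(0,2,2,1,2,2)! = 1/16  (running 1/16)
  +(−1)^1/∏(1,1,1,0,3,3)! = -1/36  (running 5/144)
⟨..|..⟩ = √(18432/175)·(5/144) = +0.356348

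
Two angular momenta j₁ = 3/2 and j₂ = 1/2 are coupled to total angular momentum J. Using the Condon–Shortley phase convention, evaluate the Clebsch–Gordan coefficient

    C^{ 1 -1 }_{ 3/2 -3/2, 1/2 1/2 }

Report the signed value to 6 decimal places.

−√(3/4) ≈ -0.866025

√[3·1!2!0!/4! · 0!3!1!0!0!2!] = √(3)
  +(−1)^1/∏(1,0,2,0,0,0)! = -1/2  (running -1/2)
⟨..|..⟩ = √(3)·(-1/2) = -0.866025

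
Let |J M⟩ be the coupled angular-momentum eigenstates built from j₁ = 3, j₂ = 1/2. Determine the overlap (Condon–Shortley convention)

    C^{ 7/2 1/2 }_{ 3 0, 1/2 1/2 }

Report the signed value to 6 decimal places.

+0.755929

√[8·0!6!1!/8! · 3!3!1!0!4!3!] = √(5184/7)
  +(−1)^0/∏(0,0,3,1,3,0)! = 1/36  (running 1/36)
⟨..|..⟩ = √(5184/7)·(1/36) = +0.755929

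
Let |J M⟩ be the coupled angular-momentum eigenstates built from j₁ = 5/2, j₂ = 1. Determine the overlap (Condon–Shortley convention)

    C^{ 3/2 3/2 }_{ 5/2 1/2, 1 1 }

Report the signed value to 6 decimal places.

√[4·2!3!0!/6! · 3!2!2!0!3!0!] = √(48/5)
  +(−1)^2/∏(2,0,0,0,3,0)! = 1/12  (running 1/12)
⟨..|..⟩ = √(48/5)·(1/12) = +0.258199

+0.258199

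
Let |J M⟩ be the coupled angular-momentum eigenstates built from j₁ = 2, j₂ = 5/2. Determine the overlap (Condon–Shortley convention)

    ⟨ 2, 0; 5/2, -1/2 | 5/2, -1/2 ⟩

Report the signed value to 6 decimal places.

triangle: 2!×2!×3!/8! = 24/40320
(j±m)!: 2!×2!×2!×3!×2!×3! = 576
prefactor² = (2J+1)×Δ×N² = 72/35
  k=0: +1/(0!×2!×2!×2!×0!×1!) = 1/8
  k=1: −1/(1!×1!×1!×1!×1!×2!) = -1/2
  k=2: +1/(2!×0!×0!×0!×2!×3!) = 1/24
Σ = -1/3  ⇒  CG² = 72/35×(-1/3)² = 8/35
CG = −√(8/35) = -0.478091

-0.478091  (= −√(8/35))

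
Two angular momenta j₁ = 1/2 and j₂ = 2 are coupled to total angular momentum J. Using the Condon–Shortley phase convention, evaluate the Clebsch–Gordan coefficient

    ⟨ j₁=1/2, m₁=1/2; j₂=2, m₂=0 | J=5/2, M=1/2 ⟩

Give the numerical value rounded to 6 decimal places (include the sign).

+√(3/5) ≈ +0.774597

triangle: 0!*1!*4!/6! = 24/720
(j±m)!: 1!*0!*2!*2!*3!*2! = 48
prefactor² = (2J+1)*Δ*N² = 48/5
  k=0: +1/(0!*0!*0!*2!*1!*2!) = 1/4
Σ = 1/4  ⇒  CG² = 48/5*1/4² = 3/5
CG = +√(3/5) = +0.774597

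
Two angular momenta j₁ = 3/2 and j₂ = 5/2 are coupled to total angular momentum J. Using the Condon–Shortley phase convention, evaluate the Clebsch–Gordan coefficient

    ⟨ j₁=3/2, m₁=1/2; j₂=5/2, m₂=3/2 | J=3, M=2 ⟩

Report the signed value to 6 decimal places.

j₁+j₂−J=1  J+j₁−j₂=2  J−j₁+j₂=4  j₁+j₂+J+1=8
(j₁±m₁, j₂±m₂, J±M) = (2,1,4,1,5,1)
P² = 48
sum k=0..1:
  [0] +1/24 = 1/24
  [1] −1/12 = -1/12
S = -1/24
C² = P²·S² = 1/12 ; C = -0.288675

-0.288675  (= −√(1/12))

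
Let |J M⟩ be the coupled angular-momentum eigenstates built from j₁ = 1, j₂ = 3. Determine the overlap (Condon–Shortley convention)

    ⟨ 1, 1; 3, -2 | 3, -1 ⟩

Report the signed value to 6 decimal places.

+√(5/12) = +0.645497

j₁+j₂−J=1  J+j₁−j₂=1  J−j₁+j₂=5  j₁+j₂+J+1=8
(j₁±m₁, j₂±m₂, J±M) = (2,0,1,5,2,4)
P² = 240
sum k=0..0:
  [0] +1/24 = 1/24
S = 1/24
C² = P²·S² = 5/12 ; C = +0.645497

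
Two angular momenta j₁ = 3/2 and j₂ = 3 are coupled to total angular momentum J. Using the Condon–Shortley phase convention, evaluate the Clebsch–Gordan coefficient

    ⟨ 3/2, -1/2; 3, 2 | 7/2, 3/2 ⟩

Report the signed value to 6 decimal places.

j₁+j₂−J=1  J+j₁−j₂=2  J−j₁+j₂=5  j₁+j₂+J+1=9
(j₁±m₁, j₂±m₂, J±M) = (1,2,5,1,5,2)
P² = 6400/21
sum k=0..1:
  [0] +1/240 = 1/240
  [1] −1/24 = -1/24
S = -3/80
C² = P²·S² = 3/7 ; C = -0.654654

-0.654654  (= −√(3/7))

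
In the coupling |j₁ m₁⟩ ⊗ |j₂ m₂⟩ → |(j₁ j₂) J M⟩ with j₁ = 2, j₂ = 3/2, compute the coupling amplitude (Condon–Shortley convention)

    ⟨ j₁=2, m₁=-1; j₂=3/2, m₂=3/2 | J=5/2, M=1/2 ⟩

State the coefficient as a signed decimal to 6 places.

−√(27/70) = -0.621059

√[6·1!3!2!/7! · 1!3!3!0!3!2!] = √(216/35)
  +(−1)^1/∏(1,0,2,2,1,0)! = -1/4  (running -1/4)
⟨..|..⟩ = √(216/35)·(-1/4) = -0.621059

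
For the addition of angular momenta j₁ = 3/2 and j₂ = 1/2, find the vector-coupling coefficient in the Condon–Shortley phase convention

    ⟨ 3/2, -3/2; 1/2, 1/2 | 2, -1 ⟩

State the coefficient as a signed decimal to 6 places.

+0.500000  (= +√(1/4))

j₁+j₂−J=0  J+j₁−j₂=3  J−j₁+j₂=1  j₁+j₂+J+1=5
(j₁±m₁, j₂±m₂, J±M) = (0,3,1,0,1,3)
P² = 9
sum k=0..0:
  [0] +1/6 = 1/6
S = 1/6
C² = P²·S² = 1/4 ; C = +0.500000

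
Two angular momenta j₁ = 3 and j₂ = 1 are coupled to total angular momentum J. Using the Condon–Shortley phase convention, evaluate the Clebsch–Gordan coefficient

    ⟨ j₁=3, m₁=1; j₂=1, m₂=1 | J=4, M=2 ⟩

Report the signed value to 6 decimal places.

+√(15/28) ≈ +0.731925

√[9·0!6!2!/9! · 4!2!2!0!6!2!] = √(34560/7)
  +(−1)^0/∏(0,0,2,2,4,0)! = 1/96  (running 1/96)
⟨..|..⟩ = √(34560/7)·(1/96) = +0.731925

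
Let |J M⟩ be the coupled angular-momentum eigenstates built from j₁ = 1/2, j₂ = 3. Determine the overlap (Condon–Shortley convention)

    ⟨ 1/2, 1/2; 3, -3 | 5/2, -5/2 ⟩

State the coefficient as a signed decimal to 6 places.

j₁+j₂−J=1  J+j₁−j₂=0  J−j₁+j₂=5  j₁+j₂+J+1=7
(j₁±m₁, j₂±m₂, J±M) = (1,0,0,6,0,5)
P² = 86400/7
sum k=0..0:
  [0] +1/120 = 1/120
S = 1/120
C² = P²·S² = 6/7 ; C = +0.925820

+0.925820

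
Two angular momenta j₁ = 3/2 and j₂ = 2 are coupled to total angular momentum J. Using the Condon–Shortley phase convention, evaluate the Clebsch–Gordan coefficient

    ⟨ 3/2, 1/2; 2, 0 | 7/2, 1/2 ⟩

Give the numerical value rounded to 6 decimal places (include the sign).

+√(18/35) = +0.717137

√[8·0!3!4!/8! · 2!1!2!2!4!3!] = √(1152/35)
  +(−1)^0/∏(0,0,1,2,2,2)! = 1/8  (running 1/8)
⟨..|..⟩ = √(1152/35)·(1/8) = +0.717137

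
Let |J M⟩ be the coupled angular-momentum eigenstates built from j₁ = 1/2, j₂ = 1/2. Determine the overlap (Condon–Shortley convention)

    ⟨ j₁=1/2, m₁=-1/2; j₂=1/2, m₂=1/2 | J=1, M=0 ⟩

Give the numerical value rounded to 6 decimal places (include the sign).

+√(1/2) = +0.707107

triangle: 0!×1!×1!/3! = 1/6
(j±m)!: 0!×1!×1!×0!×1!×1! = 1
prefactor² = (2J+1)×Δ×N² = 1/2
  k=0: +1/(0!×0!×1!×1!×0!×0!) = 1
Σ = 1  ⇒  CG² = 1/2×1² = 1/2
CG = +√(1/2) = +0.707107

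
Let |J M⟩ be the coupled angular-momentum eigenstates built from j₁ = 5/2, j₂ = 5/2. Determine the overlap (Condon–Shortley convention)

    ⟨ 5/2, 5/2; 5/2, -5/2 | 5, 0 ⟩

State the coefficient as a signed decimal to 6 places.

j₁+j₂−J=0  J+j₁−j₂=5  J−j₁+j₂=5  j₁+j₂+J+1=11
(j₁±m₁, j₂±m₂, J±M) = (5,0,0,5,5,5)
P² = 5760000/7
sum k=0..0:
  [0] +1/14400 = 1/14400
S = 1/14400
C² = P²·S² = 1/252 ; C = +0.062994

+√(1/252) = +0.062994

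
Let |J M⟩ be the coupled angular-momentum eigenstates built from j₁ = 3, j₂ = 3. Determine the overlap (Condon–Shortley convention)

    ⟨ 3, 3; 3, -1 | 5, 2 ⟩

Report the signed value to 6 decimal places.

+√(1/6) ≈ +0.408248

j₁+j₂−J=1  J+j₁−j₂=5  J−j₁+j₂=5  j₁+j₂+J+1=12
(j₁±m₁, j₂±m₂, J±M) = (6,0,2,4,7,3)
P² = 345600
sum k=0..0:
  [0] +1/1440 = 1/1440
S = 1/1440
C² = P²·S² = 1/6 ; C = +0.408248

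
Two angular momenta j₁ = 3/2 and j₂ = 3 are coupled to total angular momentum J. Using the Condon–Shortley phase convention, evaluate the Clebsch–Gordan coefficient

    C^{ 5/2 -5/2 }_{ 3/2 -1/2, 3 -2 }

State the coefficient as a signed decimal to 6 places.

triangle: 2!*1!*4!/8! = 48/40320
(j±m)!: 1!*2!*1!*5!*0!*5! = 28800
prefactor² = (2J+1)*Δ*N² = 1440/7
  k=1: −1/(1!*1!*1!*0!*0!*4!) = -1/24
Σ = -1/24  ⇒  CG² = 1440/7*(-1/24)² = 5/14
CG = −√(5/14) = -0.597614

-0.597614  (= −√(5/14))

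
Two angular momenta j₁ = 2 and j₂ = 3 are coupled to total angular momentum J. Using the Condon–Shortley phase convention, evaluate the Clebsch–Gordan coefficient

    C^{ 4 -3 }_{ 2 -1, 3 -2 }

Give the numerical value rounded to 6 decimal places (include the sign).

triangle: 1!×3!×5!/10! = 720/3628800
(j±m)!: 1!×3!×1!×5!×1!×7! = 3628800
prefactor² = (2J+1)×Δ×N² = 6480
  k=0: +1/(0!×1!×3!×1!×0!×4!) = 1/144
  k=1: −1/(1!×0!×2!×0!×1!×5!) = -1/240
Σ = 1/360  ⇒  CG² = 6480×1/360² = 1/20
CG = +√(1/20) = +0.223607

+√(1/20) ≈ +0.223607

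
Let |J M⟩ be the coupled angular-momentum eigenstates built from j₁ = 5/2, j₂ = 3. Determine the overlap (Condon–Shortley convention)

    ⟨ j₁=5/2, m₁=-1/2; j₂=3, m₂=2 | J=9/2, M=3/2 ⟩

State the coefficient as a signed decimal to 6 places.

-0.604815

√[10·1!4!5!/11! · 2!3!5!1!6!3!] = √(345600/77)
  +(−1)^0/∏(0,1,3,5,1,0)! = 1/720  (running 1/720)
  +(−1)^1/∏(1,0,2,4,2,1)! = -1/96  (running -13/1440)
⟨..|..⟩ = √(345600/77)·(-13/1440) = -0.604815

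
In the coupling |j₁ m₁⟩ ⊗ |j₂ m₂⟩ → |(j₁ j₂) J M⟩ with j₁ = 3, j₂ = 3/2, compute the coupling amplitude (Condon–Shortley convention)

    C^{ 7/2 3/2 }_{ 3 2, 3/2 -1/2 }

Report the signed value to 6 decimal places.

+√(3/7) ≈ +0.654654

√[8·1!5!2!/9! · 5!1!1!2!5!2!] = √(6400/21)
  +(−1)^0/∏(0,1,1,1,4,1)! = 1/24  (running 1/24)
  +(−1)^1/∏(1,0,0,0,5,2)! = -1/240  (running 3/80)
⟨..|..⟩ = √(6400/21)·(3/80) = +0.654654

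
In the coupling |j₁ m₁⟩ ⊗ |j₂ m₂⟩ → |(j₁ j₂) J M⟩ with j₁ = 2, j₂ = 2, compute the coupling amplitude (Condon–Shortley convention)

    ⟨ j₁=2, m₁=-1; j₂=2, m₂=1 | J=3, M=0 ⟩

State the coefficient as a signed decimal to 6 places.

triangle: 1!·3!·3!/8! = 36/40320
(j±m)!: 1!·3!·3!·1!·3!·3! = 1296
prefactor² = (2J+1)·Δ·N² = 81/10
  k=0: +1/(0!·1!·3!·3!·0!·0!) = 1/36
  k=1: −1/(1!·0!·2!·2!·1!·1!) = -1/4
Σ = -2/9  ⇒  CG² = 81/10·(-2/9)² = 2/5
CG = −√(2/5) = -0.632456

−√(2/5) = -0.632456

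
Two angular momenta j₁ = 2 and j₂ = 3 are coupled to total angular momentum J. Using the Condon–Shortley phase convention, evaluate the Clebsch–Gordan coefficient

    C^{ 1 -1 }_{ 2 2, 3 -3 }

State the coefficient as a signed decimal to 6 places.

j₁+j₂−J=4  J+j₁−j₂=0  J−j₁+j₂=2  j₁+j₂+J+1=7
(j₁±m₁, j₂±m₂, J±M) = (4,0,0,6,0,2)
P² = 6912/7
sum k=0..0:
  [0] +1/48 = 1/48
S = 1/48
C² = P²·S² = 3/7 ; C = +0.654654

+0.654654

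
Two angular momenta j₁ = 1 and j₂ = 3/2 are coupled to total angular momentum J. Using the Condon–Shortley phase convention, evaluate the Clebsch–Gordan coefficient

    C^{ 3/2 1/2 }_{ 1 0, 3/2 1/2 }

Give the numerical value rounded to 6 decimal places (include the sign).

triangle: 1!×1!×2!/5! = 2/120
(j±m)!: 1!×1!×2!×1!×2!×1! = 4
prefactor² = (2J+1)×Δ×N² = 4/15
  k=0: +1/(0!×1!×1!×2!×0!×0!) = 1/2
  k=1: −1/(1!×0!×0!×1!×1!×1!) = -1
Σ = -1/2  ⇒  CG² = 4/15×(-1/2)² = 1/15
CG = −√(1/15) = -0.258199

-0.258199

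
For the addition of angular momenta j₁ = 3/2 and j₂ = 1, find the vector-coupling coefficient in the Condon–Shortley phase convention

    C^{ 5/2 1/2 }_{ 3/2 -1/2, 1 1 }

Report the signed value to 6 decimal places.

triangle: 0!*3!*2!/6! = 12/720
(j±m)!: 1!*2!*2!*0!*3!*2! = 48
prefactor² = (2J+1)*Δ*N² = 24/5
  k=0: +1/(0!*0!*2!*2!*1!*0!) = 1/4
Σ = 1/4  ⇒  CG² = 24/5*1/4² = 3/10
CG = +√(3/10) = +0.547723

+√(3/10) ≈ +0.547723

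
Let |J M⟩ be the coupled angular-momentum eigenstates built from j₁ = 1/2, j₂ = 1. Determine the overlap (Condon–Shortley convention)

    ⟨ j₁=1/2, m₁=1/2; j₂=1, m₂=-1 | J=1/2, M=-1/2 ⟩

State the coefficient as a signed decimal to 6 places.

√[2·1!0!1!/3! · 1!0!0!2!0!1!] = √(2/3)
  +(−1)^0/∏(0,1,0,0,0,1)! = 1  (running 1)
⟨..|..⟩ = √(2/3)·(1) = +0.816497

+√(2/3) = +0.816497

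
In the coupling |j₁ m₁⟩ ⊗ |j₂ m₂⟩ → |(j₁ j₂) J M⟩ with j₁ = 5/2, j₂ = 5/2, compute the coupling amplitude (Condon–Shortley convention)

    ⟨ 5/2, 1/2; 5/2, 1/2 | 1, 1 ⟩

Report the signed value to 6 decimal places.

+0.507093

√[3·4!1!1!/7! · 3!2!3!2!2!0!] = √(144/35)
  +(−1)^2/∏(2,2,0,1,1,0)! = 1/4  (running 1/4)
⟨..|..⟩ = √(144/35)·(1/4) = +0.507093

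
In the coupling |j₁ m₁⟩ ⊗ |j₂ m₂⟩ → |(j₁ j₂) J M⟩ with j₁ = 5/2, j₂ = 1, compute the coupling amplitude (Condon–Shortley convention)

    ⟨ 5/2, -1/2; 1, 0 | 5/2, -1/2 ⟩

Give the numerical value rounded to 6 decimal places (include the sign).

−√(1/35) ≈ -0.169031

triangle: 1!*4!*1!/7! = 24/5040
(j±m)!: 2!*3!*1!*1!*2!*3! = 144
prefactor² = (2J+1)*Δ*N² = 144/35
  k=0: +1/(0!*1!*3!*1!*1!*0!) = 1/6
  k=1: −1/(1!*0!*2!*0!*2!*1!) = -1/4
Σ = -1/12  ⇒  CG² = 144/35*(-1/12)² = 1/35
CG = −√(1/35) = -0.169031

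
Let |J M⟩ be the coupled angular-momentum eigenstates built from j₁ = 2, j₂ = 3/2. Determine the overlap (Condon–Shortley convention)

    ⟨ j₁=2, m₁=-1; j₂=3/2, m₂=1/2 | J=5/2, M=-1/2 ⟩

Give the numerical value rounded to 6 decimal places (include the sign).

−√(5/14) = -0.597614

√[6·1!3!2!/7! · 1!3!2!1!2!3!] = √(72/35)
  +(−1)^0/∏(0,1,3,2,0,0)! = 1/12  (running 1/12)
  +(−1)^1/∏(1,0,2,1,1,1)! = -1/2  (running -5/12)
⟨..|..⟩ = √(72/35)·(-5/12) = -0.597614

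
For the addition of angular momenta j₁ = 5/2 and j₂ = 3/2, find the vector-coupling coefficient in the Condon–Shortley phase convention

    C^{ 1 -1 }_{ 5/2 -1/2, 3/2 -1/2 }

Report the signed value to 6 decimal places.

√[3·3!2!0!/6! · 2!3!1!2!0!2!] = √(12/5)
  +(−1)^1/∏(1,2,2,0,0,0)! = -1/4  (running -1/4)
⟨..|..⟩ = √(12/5)·(-1/4) = -0.387298

-0.387298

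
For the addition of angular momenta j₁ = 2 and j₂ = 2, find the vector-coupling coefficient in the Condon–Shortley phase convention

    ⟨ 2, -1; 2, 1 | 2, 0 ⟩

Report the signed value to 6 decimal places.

+√(1/14) ≈ +0.267261

j₁+j₂−J=2  J+j₁−j₂=2  J−j₁+j₂=2  j₁+j₂+J+1=7
(j₁±m₁, j₂±m₂, J±M) = (1,3,3,1,2,2)
P² = 8/7
sum k=1..2:
  [1] −1/4 = -1/4
  [2] +1/2 = 1/2
S = 1/4
C² = P²·S² = 1/14 ; C = +0.267261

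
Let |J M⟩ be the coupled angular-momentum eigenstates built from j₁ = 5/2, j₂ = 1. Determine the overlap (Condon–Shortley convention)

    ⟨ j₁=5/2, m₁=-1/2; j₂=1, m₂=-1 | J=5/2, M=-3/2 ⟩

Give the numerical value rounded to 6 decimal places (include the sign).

+√(16/35) = +0.676123

j₁+j₂−J=1  J+j₁−j₂=4  J−j₁+j₂=1  j₁+j₂+J+1=7
(j₁±m₁, j₂±m₂, J±M) = (2,3,0,2,1,4)
P² = 576/35
sum k=0..0:
  [0] +1/6 = 1/6
S = 1/6
C² = P²·S² = 16/35 ; C = +0.676123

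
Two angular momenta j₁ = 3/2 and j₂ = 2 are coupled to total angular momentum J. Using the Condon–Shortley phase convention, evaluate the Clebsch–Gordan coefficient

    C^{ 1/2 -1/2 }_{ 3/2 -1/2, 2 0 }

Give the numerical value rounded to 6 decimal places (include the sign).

+√(1/5) ≈ +0.447214

triangle: 3!·0!·1!/5! = 6/120
(j±m)!: 1!·2!·2!·2!·0!·1! = 8
prefactor² = (2J+1)·Δ·N² = 4/5
  k=2: +1/(2!·1!·0!·0!·0!·1!) = 1/2
Σ = 1/2  ⇒  CG² = 4/5·1/2² = 1/5
CG = +√(1/5) = +0.447214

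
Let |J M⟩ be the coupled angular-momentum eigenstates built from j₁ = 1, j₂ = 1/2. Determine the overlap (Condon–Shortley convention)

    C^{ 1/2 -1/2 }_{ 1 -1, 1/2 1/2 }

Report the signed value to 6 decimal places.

−√(2/3) ≈ -0.816497

triangle: 1!×1!×0!/3! = 1/6
(j±m)!: 0!×2!×1!×0!×0!×1! = 2
prefactor² = (2J+1)×Δ×N² = 2/3
  k=1: −1/(1!×0!×1!×0!×0!×0!) = -1
Σ = -1  ⇒  CG² = 2/3×(-1)² = 2/3
CG = −√(2/3) = -0.816497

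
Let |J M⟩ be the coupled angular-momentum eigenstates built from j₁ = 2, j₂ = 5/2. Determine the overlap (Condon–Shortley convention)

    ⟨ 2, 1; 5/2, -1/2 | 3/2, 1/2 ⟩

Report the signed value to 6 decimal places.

-0.487950

j₁+j₂−J=3  J+j₁−j₂=1  J−j₁+j₂=2  j₁+j₂+J+1=7
(j₁±m₁, j₂±m₂, J±M) = (3,1,2,3,2,1)
P² = 48/35
sum k=0..1:
  [0] +1/12 = 1/12
  [1] −1/2 = -1/2
S = -5/12
C² = P²·S² = 5/21 ; C = -0.487950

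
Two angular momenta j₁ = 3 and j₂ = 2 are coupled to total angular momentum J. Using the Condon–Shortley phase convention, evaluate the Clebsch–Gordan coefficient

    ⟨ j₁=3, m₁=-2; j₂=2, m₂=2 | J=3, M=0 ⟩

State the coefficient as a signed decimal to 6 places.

√[7·2!4!2!/9! · 1!5!4!0!3!3!] = √(192)
  +(−1)^2/∏(2,0,3,2,1,0)! = 1/24  (running 1/24)
⟨..|..⟩ = √(192)·(1/24) = +0.577350

+0.577350  (= +√(1/3))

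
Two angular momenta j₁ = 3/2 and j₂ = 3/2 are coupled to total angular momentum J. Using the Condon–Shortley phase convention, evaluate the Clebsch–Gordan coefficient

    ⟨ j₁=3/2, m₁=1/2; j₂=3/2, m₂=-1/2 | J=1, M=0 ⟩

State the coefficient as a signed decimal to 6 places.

j₁+j₂−J=2  J+j₁−j₂=1  J−j₁+j₂=1  j₁+j₂+J+1=5
(j₁±m₁, j₂±m₂, J±M) = (2,1,1,2,1,1)
P² = 1/5
sum k=0..1:
  [0] +1/2 = 1/2
  [1] −1/1 = -1
S = -1/2
C² = P²·S² = 1/20 ; C = -0.223607

-0.223607  (= −√(1/20))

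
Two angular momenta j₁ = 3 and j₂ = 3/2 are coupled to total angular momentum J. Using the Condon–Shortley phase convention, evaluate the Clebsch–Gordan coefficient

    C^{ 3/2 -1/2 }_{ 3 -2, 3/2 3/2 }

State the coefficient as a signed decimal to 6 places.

-0.534522

j₁+j₂−J=3  J+j₁−j₂=3  J−j₁+j₂=0  j₁+j₂+J+1=7
(j₁±m₁, j₂±m₂, J±M) = (1,5,3,0,1,2)
P² = 288/7
sum k=3..3:
  [3] −1/12 = -1/12
S = -1/12
C² = P²·S² = 2/7 ; C = -0.534522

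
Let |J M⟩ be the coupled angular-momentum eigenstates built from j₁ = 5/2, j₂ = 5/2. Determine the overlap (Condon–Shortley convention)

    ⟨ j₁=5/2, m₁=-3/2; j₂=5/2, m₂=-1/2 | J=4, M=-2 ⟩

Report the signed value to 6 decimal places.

triangle: 1!*4!*4!/10! = 576/3628800
(j±m)!: 1!*4!*2!*3!*2!*6! = 414720
prefactor² = (2J+1)*Δ*N² = 20736/35
  k=0: +1/(0!*1!*4!*2!*0!*2!) = 1/96
  k=1: −1/(1!*0!*3!*1!*1!*3!) = -1/36
Σ = -5/288  ⇒  CG² = 20736/35*(-5/288)² = 5/28
CG = −√(5/28) = -0.422577

−√(5/28) ≈ -0.422577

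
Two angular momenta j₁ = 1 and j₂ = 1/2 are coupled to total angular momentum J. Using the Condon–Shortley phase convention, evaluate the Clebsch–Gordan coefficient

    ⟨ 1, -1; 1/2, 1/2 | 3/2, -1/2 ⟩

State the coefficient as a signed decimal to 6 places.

j₁+j₂−J=0  J+j₁−j₂=2  J−j₁+j₂=1  j₁+j₂+J+1=4
(j₁±m₁, j₂±m₂, J±M) = (0,2,1,0,1,2)
P² = 4/3
sum k=0..0:
  [0] +1/2 = 1/2
S = 1/2
C² = P²·S² = 1/3 ; C = +0.577350

+√(1/3) = +0.577350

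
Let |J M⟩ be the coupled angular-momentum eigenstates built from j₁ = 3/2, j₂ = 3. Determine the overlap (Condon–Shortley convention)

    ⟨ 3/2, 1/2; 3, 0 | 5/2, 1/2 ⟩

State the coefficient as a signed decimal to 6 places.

−√(6/35) = -0.414039

√[6·2!1!4!/8! · 2!1!3!3!3!2!] = √(216/35)
  +(−1)^0/∏(0,2,1,3,0,1)! = 1/12  (running 1/12)
  +(−1)^1/∏(1,1,0,2,1,2)! = -1/4  (running -1/6)
⟨..|..⟩ = √(216/35)·(-1/6) = -0.414039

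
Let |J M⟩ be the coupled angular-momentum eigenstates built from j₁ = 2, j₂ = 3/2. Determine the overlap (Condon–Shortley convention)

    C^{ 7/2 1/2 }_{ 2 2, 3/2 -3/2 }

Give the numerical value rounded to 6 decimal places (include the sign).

+√(1/35) ≈ +0.169031

√[8·0!4!3!/8! · 4!0!0!3!4!3!] = √(20736/35)
  +(−1)^0/∏(0,0,0,0,4,3)! = 1/144  (running 1/144)
⟨..|..⟩ = √(20736/35)·(1/144) = +0.169031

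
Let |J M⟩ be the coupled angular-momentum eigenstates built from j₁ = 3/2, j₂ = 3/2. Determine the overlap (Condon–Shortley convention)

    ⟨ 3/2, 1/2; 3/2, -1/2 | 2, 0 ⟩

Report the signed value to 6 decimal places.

√[5·1!2!2!/6! · 2!1!1!2!2!2!] = √(4/9)
  +(−1)^0/∏(0,1,1,1,1,1)! = 1  (running 1)
  +(−1)^1/∏(1,0,0,0,2,2)! = -1/4  (running 3/4)
⟨..|..⟩ = √(4/9)·(3/4) = +0.500000

+√(1/4) = +0.500000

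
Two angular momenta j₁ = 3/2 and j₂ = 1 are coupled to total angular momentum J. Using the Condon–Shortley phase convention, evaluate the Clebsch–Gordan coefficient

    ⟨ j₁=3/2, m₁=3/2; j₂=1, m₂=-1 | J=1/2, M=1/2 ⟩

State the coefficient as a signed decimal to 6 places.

√[2·2!1!0!/4! · 3!0!0!2!1!0!] = √(2)
  +(−1)^0/∏(0,2,0,0,1,0)! = 1/2  (running 1/2)
⟨..|..⟩ = √(2)·(1/2) = +0.707107

+√(1/2) ≈ +0.707107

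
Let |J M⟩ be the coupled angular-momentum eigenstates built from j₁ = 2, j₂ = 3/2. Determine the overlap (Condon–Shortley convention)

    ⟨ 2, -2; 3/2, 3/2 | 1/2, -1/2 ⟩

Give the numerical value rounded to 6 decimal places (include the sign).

-0.632456

√[2·3!1!0!/5! · 0!4!3!0!0!1!] = √(72/5)
  +(−1)^3/∏(3,0,1,0,0,0)! = -1/6  (running -1/6)
⟨..|..⟩ = √(72/5)·(-1/6) = -0.632456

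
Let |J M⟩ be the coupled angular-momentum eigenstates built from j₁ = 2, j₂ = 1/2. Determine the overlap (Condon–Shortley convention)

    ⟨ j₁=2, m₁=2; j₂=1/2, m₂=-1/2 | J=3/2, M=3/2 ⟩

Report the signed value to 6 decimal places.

triangle: 1!·3!·0!/5! = 6/120
(j±m)!: 4!·0!·0!·1!·3!·0! = 144
prefactor² = (2J+1)·Δ·N² = 144/5
  k=0: +1/(0!·1!·0!·0!·3!·0!) = 1/6
Σ = 1/6  ⇒  CG² = 144/5·1/6² = 4/5
CG = +√(4/5) = +0.894427

+√(4/5) = +0.894427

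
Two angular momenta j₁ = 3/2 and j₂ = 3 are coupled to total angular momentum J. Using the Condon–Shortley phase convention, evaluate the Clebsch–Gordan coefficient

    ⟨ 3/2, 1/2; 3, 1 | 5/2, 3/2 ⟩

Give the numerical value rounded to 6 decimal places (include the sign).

triangle: 2!*1!*4!/8! = 48/40320
(j±m)!: 2!*1!*4!*2!*4!*1! = 2304
prefactor² = (2J+1)*Δ*N² = 576/35
  k=0: +1/(0!*2!*1!*4!*0!*0!) = 1/48
  k=1: −1/(1!*1!*0!*3!*1!*1!) = -1/6
Σ = -7/48  ⇒  CG² = 576/35*(-7/48)² = 7/20
CG = −√(7/20) = -0.591608

−√(7/20) ≈ -0.591608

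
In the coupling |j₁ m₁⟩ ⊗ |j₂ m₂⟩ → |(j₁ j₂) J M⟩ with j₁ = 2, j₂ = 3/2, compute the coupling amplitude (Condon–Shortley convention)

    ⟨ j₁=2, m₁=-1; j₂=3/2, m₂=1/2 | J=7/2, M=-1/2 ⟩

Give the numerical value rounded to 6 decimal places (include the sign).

+√(12/35) ≈ +0.585540

triangle: 0!×4!×3!/8! = 144/40320
(j±m)!: 1!×3!×2!×1!×3!×4! = 1728
prefactor² = (2J+1)×Δ×N² = 1728/35
  k=0: +1/(0!×0!×3!×2!×1!×1!) = 1/12
Σ = 1/12  ⇒  CG² = 1728/35×1/12² = 12/35
CG = +√(12/35) = +0.585540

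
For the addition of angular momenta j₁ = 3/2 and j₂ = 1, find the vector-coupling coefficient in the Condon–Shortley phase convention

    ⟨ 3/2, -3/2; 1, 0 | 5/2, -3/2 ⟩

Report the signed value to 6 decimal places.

√[6·0!3!2!/6! · 0!3!1!1!1!4!] = √(72/5)
  +(−1)^0/∏(0,0,3,1,0,1)! = 1/6  (running 1/6)
⟨..|..⟩ = √(72/5)·(1/6) = +0.632456

+0.632456  (= +√(2/5))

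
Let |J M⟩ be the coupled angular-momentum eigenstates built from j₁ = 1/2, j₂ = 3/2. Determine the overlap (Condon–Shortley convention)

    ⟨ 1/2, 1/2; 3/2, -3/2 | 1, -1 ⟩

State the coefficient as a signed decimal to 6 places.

√[3·1!0!2!/4! · 1!0!0!3!0!2!] = √(3)
  +(−1)^0/∏(0,1,0,0,0,2)! = 1/2  (running 1/2)
⟨..|..⟩ = √(3)·(1/2) = +0.866025

+√(3/4) = +0.866025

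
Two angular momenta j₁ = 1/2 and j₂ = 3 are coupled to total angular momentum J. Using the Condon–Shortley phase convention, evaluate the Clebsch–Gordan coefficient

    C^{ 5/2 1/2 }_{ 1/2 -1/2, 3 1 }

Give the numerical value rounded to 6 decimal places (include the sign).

-0.755929

√[6·1!0!5!/7! · 0!1!4!2!3!2!] = √(576/7)
  +(−1)^1/∏(1,0,0,3,0,2)! = -1/12  (running -1/12)
⟨..|..⟩ = √(576/7)·(-1/12) = -0.755929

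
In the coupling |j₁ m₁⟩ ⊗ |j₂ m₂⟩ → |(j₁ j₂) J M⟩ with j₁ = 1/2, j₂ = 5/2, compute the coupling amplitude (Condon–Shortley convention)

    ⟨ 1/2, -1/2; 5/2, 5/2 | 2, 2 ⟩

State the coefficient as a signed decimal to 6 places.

-0.912871

j₁+j₂−J=1  J+j₁−j₂=0  J−j₁+j₂=4  j₁+j₂+J+1=6
(j₁±m₁, j₂±m₂, J±M) = (0,1,5,0,4,0)
P² = 480
sum k=1..1:
  [1] −1/24 = -1/24
S = -1/24
C² = P²·S² = 5/6 ; C = -0.912871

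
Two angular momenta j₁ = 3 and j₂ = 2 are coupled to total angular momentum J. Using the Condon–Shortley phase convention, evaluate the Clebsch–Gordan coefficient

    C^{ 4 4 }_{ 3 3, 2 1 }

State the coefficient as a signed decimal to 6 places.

+0.774597

triangle: 1!×5!×3!/10! = 720/3628800
(j±m)!: 6!×0!×3!×1!×8!×0! = 174182400
prefactor² = (2J+1)×Δ×N² = 311040
  k=0: +1/(0!×1!×0!×3!×5!×0!) = 1/720
Σ = 1/720  ⇒  CG² = 311040×1/720² = 3/5
CG = +√(3/5) = +0.774597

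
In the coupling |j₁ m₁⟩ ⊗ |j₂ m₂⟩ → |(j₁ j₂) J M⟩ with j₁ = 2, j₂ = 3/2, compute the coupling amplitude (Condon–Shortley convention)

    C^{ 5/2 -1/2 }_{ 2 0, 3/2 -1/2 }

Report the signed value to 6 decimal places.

+0.292770  (= +√(3/35))

√[6·1!3!2!/7! · 2!2!1!2!2!3!] = √(48/35)
  +(−1)^0/∏(0,1,2,1,1,1)! = 1/2  (running 1/2)
  +(−1)^1/∏(1,0,1,0,2,2)! = -1/4  (running 1/4)
⟨..|..⟩ = √(48/35)·(1/4) = +0.292770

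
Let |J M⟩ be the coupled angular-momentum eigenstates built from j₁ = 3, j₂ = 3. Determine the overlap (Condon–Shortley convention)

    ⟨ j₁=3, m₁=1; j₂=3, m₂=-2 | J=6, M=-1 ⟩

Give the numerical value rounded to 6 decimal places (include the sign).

j₁+j₂−J=0  J+j₁−j₂=6  J−j₁+j₂=6  j₁+j₂+J+1=13
(j₁±m₁, j₂±m₂, J±M) = (4,2,1,5,5,7)
P² = 41472000/11
sum k=0..0:
  [0] +1/5760 = 1/5760
S = 1/5760
C² = P²·S² = 5/44 ; C = +0.337100

+0.337100  (= +√(5/44))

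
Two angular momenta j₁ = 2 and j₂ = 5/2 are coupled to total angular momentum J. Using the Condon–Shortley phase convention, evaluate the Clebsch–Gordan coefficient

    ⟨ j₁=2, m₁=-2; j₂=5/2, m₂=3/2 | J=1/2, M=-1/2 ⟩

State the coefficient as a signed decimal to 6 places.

+√(1/15) = +0.258199

triangle: 4!×0!×1!/6! = 24/720
(j±m)!: 0!×4!×4!×1!×0!×1! = 576
prefactor² = (2J+1)×Δ×N² = 192/5
  k=4: +1/(4!×0!×0!×0!×0!×1!) = 1/24
Σ = 1/24  ⇒  CG² = 192/5×1/24² = 1/15
CG = +√(1/15) = +0.258199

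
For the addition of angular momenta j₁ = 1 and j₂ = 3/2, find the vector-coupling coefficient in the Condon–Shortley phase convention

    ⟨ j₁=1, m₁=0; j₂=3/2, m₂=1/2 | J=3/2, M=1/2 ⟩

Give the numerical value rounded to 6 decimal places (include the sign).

triangle: 1!·1!·2!/5! = 2/120
(j±m)!: 1!·1!·2!·1!·2!·1! = 4
prefactor² = (2J+1)·Δ·N² = 4/15
  k=0: +1/(0!·1!·1!·2!·0!·0!) = 1/2
  k=1: −1/(1!·0!·0!·1!·1!·1!) = -1
Σ = -1/2  ⇒  CG² = 4/15·(-1/2)² = 1/15
CG = −√(1/15) = -0.258199

−√(1/15) = -0.258199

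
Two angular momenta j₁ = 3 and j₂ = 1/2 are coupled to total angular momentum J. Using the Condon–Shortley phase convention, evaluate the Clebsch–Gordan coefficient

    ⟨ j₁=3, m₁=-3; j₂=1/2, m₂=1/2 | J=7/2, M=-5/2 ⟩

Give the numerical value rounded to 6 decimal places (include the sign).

+√(1/7) ≈ +0.377964

j₁+j₂−J=0  J+j₁−j₂=6  J−j₁+j₂=1  j₁+j₂+J+1=8
(j₁±m₁, j₂±m₂, J±M) = (0,6,1,0,1,6)
P² = 518400/7
sum k=0..0:
  [0] +1/720 = 1/720
S = 1/720
C² = P²·S² = 1/7 ; C = +0.377964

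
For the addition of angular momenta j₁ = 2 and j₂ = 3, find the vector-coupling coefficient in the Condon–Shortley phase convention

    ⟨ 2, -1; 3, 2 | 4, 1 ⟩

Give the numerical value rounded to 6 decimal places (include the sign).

j₁+j₂−J=1  J+j₁−j₂=3  J−j₁+j₂=5  j₁+j₂+J+1=10
(j₁±m₁, j₂±m₂, J±M) = (1,3,5,1,5,3)
P² = 6480/7
sum k=0..1:
  [0] +1/720 = 1/720
  [1] −1/48 = -1/48
S = -7/360
C² = P²·S² = 7/20 ; C = -0.591608

-0.591608  (= −√(7/20))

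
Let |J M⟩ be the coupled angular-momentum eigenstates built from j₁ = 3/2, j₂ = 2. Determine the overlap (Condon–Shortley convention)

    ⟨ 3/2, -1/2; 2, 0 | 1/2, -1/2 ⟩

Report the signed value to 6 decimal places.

triangle: 3!*0!*1!/5! = 6/120
(j±m)!: 1!*2!*2!*2!*0!*1! = 8
prefactor² = (2J+1)*Δ*N² = 4/5
  k=2: +1/(2!*1!*0!*0!*0!*1!) = 1/2
Σ = 1/2  ⇒  CG² = 4/5*1/2² = 1/5
CG = +√(1/5) = +0.447214

+0.447214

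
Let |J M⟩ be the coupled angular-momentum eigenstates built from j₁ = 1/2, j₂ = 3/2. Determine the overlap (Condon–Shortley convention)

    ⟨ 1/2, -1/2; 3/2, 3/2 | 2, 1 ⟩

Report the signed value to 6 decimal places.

+0.500000

j₁+j₂−J=0  J+j₁−j₂=1  J−j₁+j₂=3  j₁+j₂+J+1=5
(j₁±m₁, j₂±m₂, J±M) = (0,1,3,0,3,1)
P² = 9
sum k=0..0:
  [0] +1/6 = 1/6
S = 1/6
C² = P²·S² = 1/4 ; C = +0.500000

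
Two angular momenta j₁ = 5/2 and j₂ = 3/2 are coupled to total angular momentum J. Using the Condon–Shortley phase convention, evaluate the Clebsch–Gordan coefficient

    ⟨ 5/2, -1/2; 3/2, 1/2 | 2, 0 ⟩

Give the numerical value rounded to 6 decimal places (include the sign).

−√(1/14) = -0.267261

triangle: 2!×3!×1!/7! = 12/5040
(j±m)!: 2!×3!×2!×1!×2!×2! = 96
prefactor² = (2J+1)×Δ×N² = 8/7
  k=1: −1/(1!×1!×2!×1!×1!×0!) = -1/2
  k=2: +1/(2!×0!×1!×0!×2!×1!) = 1/4
Σ = -1/4  ⇒  CG² = 8/7×(-1/4)² = 1/14
CG = −√(1/14) = -0.267261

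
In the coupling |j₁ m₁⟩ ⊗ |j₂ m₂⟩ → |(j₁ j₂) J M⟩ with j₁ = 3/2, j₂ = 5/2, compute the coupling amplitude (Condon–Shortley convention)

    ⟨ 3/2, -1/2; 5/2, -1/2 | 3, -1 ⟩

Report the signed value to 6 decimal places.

−√(1/60) ≈ -0.129099

triangle: 1!*2!*4!/8! = 48/40320
(j±m)!: 1!*2!*2!*3!*2!*4! = 1152
prefactor² = (2J+1)*Δ*N² = 48/5
  k=0: +1/(0!*1!*2!*2!*0!*2!) = 1/8
  k=1: −1/(1!*0!*1!*1!*1!*3!) = -1/6
Σ = -1/24  ⇒  CG² = 48/5*(-1/24)² = 1/60
CG = −√(1/60) = -0.129099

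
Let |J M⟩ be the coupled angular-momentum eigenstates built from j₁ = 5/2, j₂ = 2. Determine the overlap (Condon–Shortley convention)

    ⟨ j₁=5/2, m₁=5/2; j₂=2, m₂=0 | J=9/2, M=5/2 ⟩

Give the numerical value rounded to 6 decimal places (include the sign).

+√(1/6) = +0.408248

√[10·0!5!4!/10! · 5!0!2!2!7!2!] = √(38400)
  +(−1)^0/∏(0,0,0,2,5,2)! = 1/480  (running 1/480)
⟨..|..⟩ = √(38400)·(1/480) = +0.408248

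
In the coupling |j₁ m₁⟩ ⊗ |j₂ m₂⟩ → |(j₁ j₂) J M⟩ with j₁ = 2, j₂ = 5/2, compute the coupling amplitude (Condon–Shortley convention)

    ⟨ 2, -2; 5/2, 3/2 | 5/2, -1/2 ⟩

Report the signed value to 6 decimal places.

+√(27/70) ≈ +0.621059

triangle: 2!·2!·3!/8! = 24/40320
(j±m)!: 0!·4!·4!·1!·2!·3! = 6912
prefactor² = (2J+1)·Δ·N² = 864/35
  k=2: +1/(2!·0!·2!·2!·0!·1!) = 1/8
Σ = 1/8  ⇒  CG² = 864/35·1/8² = 27/70
CG = +√(27/70) = +0.621059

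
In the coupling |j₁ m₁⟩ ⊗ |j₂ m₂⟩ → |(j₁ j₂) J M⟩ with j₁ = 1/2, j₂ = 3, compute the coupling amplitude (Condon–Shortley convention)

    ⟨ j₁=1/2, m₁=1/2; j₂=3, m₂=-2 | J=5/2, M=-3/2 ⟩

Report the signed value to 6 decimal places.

+0.845154

√[6·1!0!5!/7! · 1!0!1!5!1!4!] = √(2880/7)
  +(−1)^0/∏(0,1,0,1,0,4)! = 1/24  (running 1/24)
⟨..|..⟩ = √(2880/7)·(1/24) = +0.845154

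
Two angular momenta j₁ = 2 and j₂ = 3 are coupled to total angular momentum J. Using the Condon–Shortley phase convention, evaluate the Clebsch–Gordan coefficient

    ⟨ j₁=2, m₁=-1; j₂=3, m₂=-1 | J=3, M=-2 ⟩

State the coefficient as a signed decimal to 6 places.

−√(1/4) = -0.500000

√[7·2!2!4!/9! · 1!3!2!4!1!5!] = √(64)
  +(−1)^1/∏(1,1,2,1,0,3)! = -1/12  (running -1/12)
  +(−1)^2/∏(2,0,1,0,1,4)! = 1/48  (running -1/16)
⟨..|..⟩ = √(64)·(-1/16) = -0.500000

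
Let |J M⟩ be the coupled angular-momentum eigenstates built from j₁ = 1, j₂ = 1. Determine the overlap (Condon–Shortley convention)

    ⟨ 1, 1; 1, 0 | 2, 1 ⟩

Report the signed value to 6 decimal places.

+√(1/2) ≈ +0.707107

triangle: 0!·2!·2!/5! = 4/120
(j±m)!: 2!·0!·1!·1!·3!·1! = 12
prefactor² = (2J+1)·Δ·N² = 2
  k=0: +1/(0!·0!·0!·1!·2!·1!) = 1/2
Σ = 1/2  ⇒  CG² = 2·1/2² = 1/2
CG = +√(1/2) = +0.707107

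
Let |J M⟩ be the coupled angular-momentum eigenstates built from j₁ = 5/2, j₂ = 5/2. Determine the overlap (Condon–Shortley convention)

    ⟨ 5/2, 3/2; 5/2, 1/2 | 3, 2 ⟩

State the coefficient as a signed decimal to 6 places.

−√(1/12) = -0.288675

triangle: 2!·3!·3!/9! = 72/362880
(j±m)!: 4!·1!·3!·2!·5!·1! = 34560
prefactor² = (2J+1)·Δ·N² = 48
  k=0: +1/(0!·2!·1!·3!·2!·0!) = 1/24
  k=1: −1/(1!·1!·0!·2!·3!·1!) = -1/12
Σ = -1/24  ⇒  CG² = 48·(-1/24)² = 1/12
CG = −√(1/12) = -0.288675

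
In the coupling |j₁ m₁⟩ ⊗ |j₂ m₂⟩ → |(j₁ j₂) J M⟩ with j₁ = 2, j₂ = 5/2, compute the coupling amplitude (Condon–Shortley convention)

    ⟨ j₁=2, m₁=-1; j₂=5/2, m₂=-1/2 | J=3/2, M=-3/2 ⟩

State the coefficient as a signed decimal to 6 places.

+√(9/35) ≈ +0.507093

√[4·3!1!2!/7! · 1!3!2!3!0!3!] = √(144/35)
  +(−1)^2/∏(2,1,1,0,0,2)! = 1/4  (running 1/4)
⟨..|..⟩ = √(144/35)·(1/4) = +0.507093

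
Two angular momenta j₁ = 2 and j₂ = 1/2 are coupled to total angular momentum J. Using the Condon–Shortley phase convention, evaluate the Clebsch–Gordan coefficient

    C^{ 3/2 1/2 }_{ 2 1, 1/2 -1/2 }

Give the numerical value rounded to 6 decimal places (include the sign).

+√(3/5) ≈ +0.774597

√[4·1!3!0!/5! · 3!1!0!1!2!1!] = √(12/5)
  +(−1)^0/∏(0,1,1,0,2,0)! = 1/2  (running 1/2)
⟨..|..⟩ = √(12/5)·(1/2) = +0.774597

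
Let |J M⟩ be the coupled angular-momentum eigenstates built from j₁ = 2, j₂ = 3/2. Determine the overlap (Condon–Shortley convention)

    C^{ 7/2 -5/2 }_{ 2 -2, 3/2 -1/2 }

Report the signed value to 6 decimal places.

+0.654654

j₁+j₂−J=0  J+j₁−j₂=4  J−j₁+j₂=3  j₁+j₂+J+1=8
(j₁±m₁, j₂±m₂, J±M) = (0,4,1,2,1,6)
P² = 6912/7
sum k=0..0:
  [0] +1/48 = 1/48
S = 1/48
C² = P²·S² = 3/7 ; C = +0.654654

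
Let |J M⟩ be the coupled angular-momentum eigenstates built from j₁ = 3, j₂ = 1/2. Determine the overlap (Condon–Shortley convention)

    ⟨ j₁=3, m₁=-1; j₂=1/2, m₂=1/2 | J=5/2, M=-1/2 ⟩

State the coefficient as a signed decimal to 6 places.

j₁+j₂−J=1  J+j₁−j₂=5  J−j₁+j₂=0  j₁+j₂+J+1=7
(j₁±m₁, j₂±m₂, J±M) = (2,4,1,0,2,3)
P² = 576/7
sum k=1..1:
  [1] −1/12 = -1/12
S = -1/12
C² = P²·S² = 4/7 ; C = -0.755929

-0.755929  (= −√(4/7))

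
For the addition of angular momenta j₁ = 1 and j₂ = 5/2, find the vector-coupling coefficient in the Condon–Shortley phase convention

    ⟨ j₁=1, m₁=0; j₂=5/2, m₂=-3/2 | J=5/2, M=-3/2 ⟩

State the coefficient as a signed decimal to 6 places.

j₁+j₂−J=1  J+j₁−j₂=1  J−j₁+j₂=4  j₁+j₂+J+1=7
(j₁±m₁, j₂±m₂, J±M) = (1,1,1,4,1,4)
P² = 576/35
sum k=0..1:
  [0] +1/6 = 1/6
  [1] −1/24 = -1/24
S = 1/8
C² = P²·S² = 9/35 ; C = +0.507093

+√(9/35) ≈ +0.507093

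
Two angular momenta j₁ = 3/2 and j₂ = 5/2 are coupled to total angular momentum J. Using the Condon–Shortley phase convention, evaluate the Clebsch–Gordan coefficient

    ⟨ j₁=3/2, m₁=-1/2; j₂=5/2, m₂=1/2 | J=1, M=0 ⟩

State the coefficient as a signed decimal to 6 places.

+√(3/10) = +0.547723

√[3·3!0!2!/6! · 1!2!3!2!1!1!] = √(6/5)
  +(−1)^2/∏(2,1,0,1,0,1)! = 1/2  (running 1/2)
⟨..|..⟩ = √(6/5)·(1/2) = +0.547723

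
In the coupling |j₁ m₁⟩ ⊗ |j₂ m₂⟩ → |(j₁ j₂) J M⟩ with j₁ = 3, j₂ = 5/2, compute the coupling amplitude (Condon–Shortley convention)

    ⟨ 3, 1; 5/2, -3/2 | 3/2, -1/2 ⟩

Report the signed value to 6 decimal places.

−√(7/30) = -0.483046

triangle: 4!*2!*1!/8! = 48/40320
(j±m)!: 4!*2!*1!*4!*1!*2! = 2304
prefactor² = (2J+1)*Δ*N² = 384/35
  k=0: +1/(0!*4!*2!*1!*0!*0!) = 1/48
  k=1: −1/(1!*3!*1!*0!*1!*1!) = -1/6
Σ = -7/48  ⇒  CG² = 384/35*(-7/48)² = 7/30
CG = −√(7/30) = -0.483046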